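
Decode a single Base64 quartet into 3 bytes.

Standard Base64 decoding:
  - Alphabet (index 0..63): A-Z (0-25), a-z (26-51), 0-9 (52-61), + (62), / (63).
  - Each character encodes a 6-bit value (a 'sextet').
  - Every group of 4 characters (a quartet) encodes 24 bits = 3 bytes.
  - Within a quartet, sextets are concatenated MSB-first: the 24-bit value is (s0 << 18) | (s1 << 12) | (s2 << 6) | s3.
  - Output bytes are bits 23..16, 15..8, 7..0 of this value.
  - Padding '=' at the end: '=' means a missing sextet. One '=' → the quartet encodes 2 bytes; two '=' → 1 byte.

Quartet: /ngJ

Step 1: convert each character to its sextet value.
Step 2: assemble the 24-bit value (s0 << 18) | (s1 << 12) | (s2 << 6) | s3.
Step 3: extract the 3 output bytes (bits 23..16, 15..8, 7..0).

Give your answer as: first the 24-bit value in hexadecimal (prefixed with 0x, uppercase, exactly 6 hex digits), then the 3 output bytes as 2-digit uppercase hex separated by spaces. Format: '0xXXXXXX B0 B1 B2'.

Sextets: /=63, n=39, g=32, J=9
24-bit: (63<<18) | (39<<12) | (32<<6) | 9
      = 0xFC0000 | 0x027000 | 0x000800 | 0x000009
      = 0xFE7809
Bytes: (v>>16)&0xFF=FE, (v>>8)&0xFF=78, v&0xFF=09

Answer: 0xFE7809 FE 78 09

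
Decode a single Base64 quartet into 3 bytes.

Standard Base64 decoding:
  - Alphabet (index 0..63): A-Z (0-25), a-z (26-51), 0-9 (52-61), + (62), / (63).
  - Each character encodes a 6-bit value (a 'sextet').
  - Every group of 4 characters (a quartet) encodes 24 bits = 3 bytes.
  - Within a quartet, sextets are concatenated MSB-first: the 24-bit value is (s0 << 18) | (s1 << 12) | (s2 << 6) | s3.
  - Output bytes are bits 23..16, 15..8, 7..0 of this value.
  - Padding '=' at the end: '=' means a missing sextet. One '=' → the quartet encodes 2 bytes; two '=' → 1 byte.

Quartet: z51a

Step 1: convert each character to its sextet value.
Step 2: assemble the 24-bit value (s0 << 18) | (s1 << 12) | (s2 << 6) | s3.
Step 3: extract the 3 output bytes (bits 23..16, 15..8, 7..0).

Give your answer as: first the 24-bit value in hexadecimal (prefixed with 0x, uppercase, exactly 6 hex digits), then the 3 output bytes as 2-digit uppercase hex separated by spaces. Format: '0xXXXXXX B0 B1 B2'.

Answer: 0xCF9D5A CF 9D 5A

Derivation:
Sextets: z=51, 5=57, 1=53, a=26
24-bit: (51<<18) | (57<<12) | (53<<6) | 26
      = 0xCC0000 | 0x039000 | 0x000D40 | 0x00001A
      = 0xCF9D5A
Bytes: (v>>16)&0xFF=CF, (v>>8)&0xFF=9D, v&0xFF=5A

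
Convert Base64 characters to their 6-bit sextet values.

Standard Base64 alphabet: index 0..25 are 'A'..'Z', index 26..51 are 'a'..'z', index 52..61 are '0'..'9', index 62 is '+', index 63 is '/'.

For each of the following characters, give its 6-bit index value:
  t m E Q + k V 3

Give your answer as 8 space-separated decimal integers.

Answer: 45 38 4 16 62 36 21 55

Derivation:
't': a..z range, 26 + ord('t') − ord('a') = 45
'm': a..z range, 26 + ord('m') − ord('a') = 38
'E': A..Z range, ord('E') − ord('A') = 4
'Q': A..Z range, ord('Q') − ord('A') = 16
'+': index 62
'k': a..z range, 26 + ord('k') − ord('a') = 36
'V': A..Z range, ord('V') − ord('A') = 21
'3': 0..9 range, 52 + ord('3') − ord('0') = 55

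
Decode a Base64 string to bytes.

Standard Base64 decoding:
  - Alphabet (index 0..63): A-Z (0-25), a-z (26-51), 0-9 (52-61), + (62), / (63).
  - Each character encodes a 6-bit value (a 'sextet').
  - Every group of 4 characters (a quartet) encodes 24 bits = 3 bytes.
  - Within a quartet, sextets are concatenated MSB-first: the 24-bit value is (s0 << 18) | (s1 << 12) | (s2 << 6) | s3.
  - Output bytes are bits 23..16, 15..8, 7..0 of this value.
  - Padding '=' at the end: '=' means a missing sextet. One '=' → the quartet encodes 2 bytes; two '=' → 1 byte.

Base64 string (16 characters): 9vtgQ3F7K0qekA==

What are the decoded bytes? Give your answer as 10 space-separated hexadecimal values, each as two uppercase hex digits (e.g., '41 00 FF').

Answer: F6 FB 60 43 71 7B 2B 4A 9E 90

Derivation:
After char 0 ('9'=61): chars_in_quartet=1 acc=0x3D bytes_emitted=0
After char 1 ('v'=47): chars_in_quartet=2 acc=0xF6F bytes_emitted=0
After char 2 ('t'=45): chars_in_quartet=3 acc=0x3DBED bytes_emitted=0
After char 3 ('g'=32): chars_in_quartet=4 acc=0xF6FB60 -> emit F6 FB 60, reset; bytes_emitted=3
After char 4 ('Q'=16): chars_in_quartet=1 acc=0x10 bytes_emitted=3
After char 5 ('3'=55): chars_in_quartet=2 acc=0x437 bytes_emitted=3
After char 6 ('F'=5): chars_in_quartet=3 acc=0x10DC5 bytes_emitted=3
After char 7 ('7'=59): chars_in_quartet=4 acc=0x43717B -> emit 43 71 7B, reset; bytes_emitted=6
After char 8 ('K'=10): chars_in_quartet=1 acc=0xA bytes_emitted=6
After char 9 ('0'=52): chars_in_quartet=2 acc=0x2B4 bytes_emitted=6
After char 10 ('q'=42): chars_in_quartet=3 acc=0xAD2A bytes_emitted=6
After char 11 ('e'=30): chars_in_quartet=4 acc=0x2B4A9E -> emit 2B 4A 9E, reset; bytes_emitted=9
After char 12 ('k'=36): chars_in_quartet=1 acc=0x24 bytes_emitted=9
After char 13 ('A'=0): chars_in_quartet=2 acc=0x900 bytes_emitted=9
Padding '==': partial quartet acc=0x900 -> emit 90; bytes_emitted=10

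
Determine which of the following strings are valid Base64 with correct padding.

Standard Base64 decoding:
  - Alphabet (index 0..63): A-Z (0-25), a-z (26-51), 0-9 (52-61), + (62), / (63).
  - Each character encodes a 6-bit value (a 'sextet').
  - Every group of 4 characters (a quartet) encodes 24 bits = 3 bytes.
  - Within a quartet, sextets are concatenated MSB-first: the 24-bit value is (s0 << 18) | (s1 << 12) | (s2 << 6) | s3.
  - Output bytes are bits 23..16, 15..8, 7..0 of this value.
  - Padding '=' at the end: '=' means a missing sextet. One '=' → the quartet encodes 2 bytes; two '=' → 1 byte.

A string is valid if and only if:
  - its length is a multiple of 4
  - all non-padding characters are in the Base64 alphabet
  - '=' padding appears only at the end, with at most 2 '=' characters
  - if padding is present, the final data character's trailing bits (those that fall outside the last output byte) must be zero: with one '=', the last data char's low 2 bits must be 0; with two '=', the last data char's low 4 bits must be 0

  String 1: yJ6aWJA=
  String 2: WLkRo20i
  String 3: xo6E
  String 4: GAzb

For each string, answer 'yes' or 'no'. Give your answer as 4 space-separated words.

String 1: 'yJ6aWJA=' → valid
String 2: 'WLkRo20i' → valid
String 3: 'xo6E' → valid
String 4: 'GAzb' → valid

Answer: yes yes yes yes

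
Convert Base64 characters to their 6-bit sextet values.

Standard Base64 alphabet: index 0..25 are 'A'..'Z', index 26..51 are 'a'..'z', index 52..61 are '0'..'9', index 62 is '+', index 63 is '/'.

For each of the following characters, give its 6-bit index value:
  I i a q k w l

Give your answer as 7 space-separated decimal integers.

Answer: 8 34 26 42 36 48 37

Derivation:
'I': A..Z range, ord('I') − ord('A') = 8
'i': a..z range, 26 + ord('i') − ord('a') = 34
'a': a..z range, 26 + ord('a') − ord('a') = 26
'q': a..z range, 26 + ord('q') − ord('a') = 42
'k': a..z range, 26 + ord('k') − ord('a') = 36
'w': a..z range, 26 + ord('w') − ord('a') = 48
'l': a..z range, 26 + ord('l') − ord('a') = 37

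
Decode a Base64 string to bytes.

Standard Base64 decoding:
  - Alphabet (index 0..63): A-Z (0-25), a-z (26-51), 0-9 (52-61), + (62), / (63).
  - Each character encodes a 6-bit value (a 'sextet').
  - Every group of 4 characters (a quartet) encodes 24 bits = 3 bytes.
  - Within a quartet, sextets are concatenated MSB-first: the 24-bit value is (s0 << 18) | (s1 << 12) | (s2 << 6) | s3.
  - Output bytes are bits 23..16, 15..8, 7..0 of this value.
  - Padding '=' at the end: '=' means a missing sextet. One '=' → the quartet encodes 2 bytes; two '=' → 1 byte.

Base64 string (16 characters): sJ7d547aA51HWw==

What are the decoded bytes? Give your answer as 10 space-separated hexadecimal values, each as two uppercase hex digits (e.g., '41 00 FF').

Answer: B0 9E DD E7 8E DA 03 9D 47 5B

Derivation:
After char 0 ('s'=44): chars_in_quartet=1 acc=0x2C bytes_emitted=0
After char 1 ('J'=9): chars_in_quartet=2 acc=0xB09 bytes_emitted=0
After char 2 ('7'=59): chars_in_quartet=3 acc=0x2C27B bytes_emitted=0
After char 3 ('d'=29): chars_in_quartet=4 acc=0xB09EDD -> emit B0 9E DD, reset; bytes_emitted=3
After char 4 ('5'=57): chars_in_quartet=1 acc=0x39 bytes_emitted=3
After char 5 ('4'=56): chars_in_quartet=2 acc=0xE78 bytes_emitted=3
After char 6 ('7'=59): chars_in_quartet=3 acc=0x39E3B bytes_emitted=3
After char 7 ('a'=26): chars_in_quartet=4 acc=0xE78EDA -> emit E7 8E DA, reset; bytes_emitted=6
After char 8 ('A'=0): chars_in_quartet=1 acc=0x0 bytes_emitted=6
After char 9 ('5'=57): chars_in_quartet=2 acc=0x39 bytes_emitted=6
After char 10 ('1'=53): chars_in_quartet=3 acc=0xE75 bytes_emitted=6
After char 11 ('H'=7): chars_in_quartet=4 acc=0x39D47 -> emit 03 9D 47, reset; bytes_emitted=9
After char 12 ('W'=22): chars_in_quartet=1 acc=0x16 bytes_emitted=9
After char 13 ('w'=48): chars_in_quartet=2 acc=0x5B0 bytes_emitted=9
Padding '==': partial quartet acc=0x5B0 -> emit 5B; bytes_emitted=10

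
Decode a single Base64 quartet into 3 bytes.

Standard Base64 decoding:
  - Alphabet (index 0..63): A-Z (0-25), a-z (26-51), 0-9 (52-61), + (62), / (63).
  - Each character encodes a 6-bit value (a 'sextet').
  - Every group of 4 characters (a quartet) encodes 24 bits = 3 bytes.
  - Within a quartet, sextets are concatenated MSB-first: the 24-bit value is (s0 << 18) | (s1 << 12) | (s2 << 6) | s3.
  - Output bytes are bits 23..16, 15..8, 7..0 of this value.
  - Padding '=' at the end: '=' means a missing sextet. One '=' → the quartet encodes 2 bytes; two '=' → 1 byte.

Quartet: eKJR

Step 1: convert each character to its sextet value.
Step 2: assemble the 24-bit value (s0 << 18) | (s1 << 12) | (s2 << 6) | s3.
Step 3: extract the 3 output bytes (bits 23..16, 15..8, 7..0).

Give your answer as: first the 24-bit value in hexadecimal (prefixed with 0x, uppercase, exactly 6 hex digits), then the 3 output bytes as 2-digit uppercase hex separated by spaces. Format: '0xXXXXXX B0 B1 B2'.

Sextets: e=30, K=10, J=9, R=17
24-bit: (30<<18) | (10<<12) | (9<<6) | 17
      = 0x780000 | 0x00A000 | 0x000240 | 0x000011
      = 0x78A251
Bytes: (v>>16)&0xFF=78, (v>>8)&0xFF=A2, v&0xFF=51

Answer: 0x78A251 78 A2 51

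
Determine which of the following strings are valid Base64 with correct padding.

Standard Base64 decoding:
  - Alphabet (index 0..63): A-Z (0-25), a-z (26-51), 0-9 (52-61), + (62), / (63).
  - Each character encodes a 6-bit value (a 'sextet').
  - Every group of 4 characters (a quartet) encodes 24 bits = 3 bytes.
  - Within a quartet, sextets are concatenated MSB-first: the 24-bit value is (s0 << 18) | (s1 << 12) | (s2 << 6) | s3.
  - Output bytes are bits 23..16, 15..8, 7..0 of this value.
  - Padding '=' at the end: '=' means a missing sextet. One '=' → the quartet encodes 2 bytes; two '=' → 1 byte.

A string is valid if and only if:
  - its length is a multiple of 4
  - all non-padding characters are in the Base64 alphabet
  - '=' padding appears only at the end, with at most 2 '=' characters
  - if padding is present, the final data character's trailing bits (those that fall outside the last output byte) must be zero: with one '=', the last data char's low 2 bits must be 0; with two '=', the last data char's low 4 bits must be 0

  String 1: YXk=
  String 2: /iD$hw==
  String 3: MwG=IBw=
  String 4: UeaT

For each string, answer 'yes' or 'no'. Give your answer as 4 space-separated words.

String 1: 'YXk=' → valid
String 2: '/iD$hw==' → invalid (bad char(s): ['$'])
String 3: 'MwG=IBw=' → invalid (bad char(s): ['=']; '=' in middle)
String 4: 'UeaT' → valid

Answer: yes no no yes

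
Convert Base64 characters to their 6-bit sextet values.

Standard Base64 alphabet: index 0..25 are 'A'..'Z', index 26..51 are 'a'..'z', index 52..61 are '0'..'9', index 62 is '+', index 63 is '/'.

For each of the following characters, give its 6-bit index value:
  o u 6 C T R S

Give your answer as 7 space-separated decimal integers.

Answer: 40 46 58 2 19 17 18

Derivation:
'o': a..z range, 26 + ord('o') − ord('a') = 40
'u': a..z range, 26 + ord('u') − ord('a') = 46
'6': 0..9 range, 52 + ord('6') − ord('0') = 58
'C': A..Z range, ord('C') − ord('A') = 2
'T': A..Z range, ord('T') − ord('A') = 19
'R': A..Z range, ord('R') − ord('A') = 17
'S': A..Z range, ord('S') − ord('A') = 18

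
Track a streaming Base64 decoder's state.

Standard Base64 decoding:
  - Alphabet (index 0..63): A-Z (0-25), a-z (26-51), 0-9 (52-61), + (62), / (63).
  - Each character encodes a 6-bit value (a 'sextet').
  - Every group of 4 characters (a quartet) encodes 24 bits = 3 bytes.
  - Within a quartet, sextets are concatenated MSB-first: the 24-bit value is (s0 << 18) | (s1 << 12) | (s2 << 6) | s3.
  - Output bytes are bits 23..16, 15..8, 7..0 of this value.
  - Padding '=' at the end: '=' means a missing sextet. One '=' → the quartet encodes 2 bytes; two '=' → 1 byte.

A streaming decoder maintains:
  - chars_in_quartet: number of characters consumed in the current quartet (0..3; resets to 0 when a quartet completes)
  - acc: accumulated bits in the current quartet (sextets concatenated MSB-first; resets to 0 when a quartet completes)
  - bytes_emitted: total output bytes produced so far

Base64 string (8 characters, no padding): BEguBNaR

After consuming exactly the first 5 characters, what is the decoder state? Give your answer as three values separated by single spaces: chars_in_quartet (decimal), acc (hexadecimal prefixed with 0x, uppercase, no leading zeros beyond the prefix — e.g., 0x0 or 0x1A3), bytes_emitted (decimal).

Answer: 1 0x1 3

Derivation:
After char 0 ('B'=1): chars_in_quartet=1 acc=0x1 bytes_emitted=0
After char 1 ('E'=4): chars_in_quartet=2 acc=0x44 bytes_emitted=0
After char 2 ('g'=32): chars_in_quartet=3 acc=0x1120 bytes_emitted=0
After char 3 ('u'=46): chars_in_quartet=4 acc=0x4482E -> emit 04 48 2E, reset; bytes_emitted=3
After char 4 ('B'=1): chars_in_quartet=1 acc=0x1 bytes_emitted=3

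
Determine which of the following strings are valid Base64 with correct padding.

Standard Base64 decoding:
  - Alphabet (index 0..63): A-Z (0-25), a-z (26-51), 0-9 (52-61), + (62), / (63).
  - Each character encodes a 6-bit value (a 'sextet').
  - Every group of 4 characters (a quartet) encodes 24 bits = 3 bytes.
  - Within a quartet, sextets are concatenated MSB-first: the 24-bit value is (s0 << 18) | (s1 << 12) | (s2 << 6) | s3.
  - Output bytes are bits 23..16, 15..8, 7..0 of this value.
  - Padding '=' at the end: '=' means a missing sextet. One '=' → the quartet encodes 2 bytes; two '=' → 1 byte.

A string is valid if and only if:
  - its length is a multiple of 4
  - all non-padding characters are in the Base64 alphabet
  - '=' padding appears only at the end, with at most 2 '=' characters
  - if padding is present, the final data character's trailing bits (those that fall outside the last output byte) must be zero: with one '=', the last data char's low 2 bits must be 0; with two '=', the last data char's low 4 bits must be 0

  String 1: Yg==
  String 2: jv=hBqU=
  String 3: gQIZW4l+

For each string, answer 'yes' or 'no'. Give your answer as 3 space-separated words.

String 1: 'Yg==' → valid
String 2: 'jv=hBqU=' → invalid (bad char(s): ['=']; '=' in middle)
String 3: 'gQIZW4l+' → valid

Answer: yes no yes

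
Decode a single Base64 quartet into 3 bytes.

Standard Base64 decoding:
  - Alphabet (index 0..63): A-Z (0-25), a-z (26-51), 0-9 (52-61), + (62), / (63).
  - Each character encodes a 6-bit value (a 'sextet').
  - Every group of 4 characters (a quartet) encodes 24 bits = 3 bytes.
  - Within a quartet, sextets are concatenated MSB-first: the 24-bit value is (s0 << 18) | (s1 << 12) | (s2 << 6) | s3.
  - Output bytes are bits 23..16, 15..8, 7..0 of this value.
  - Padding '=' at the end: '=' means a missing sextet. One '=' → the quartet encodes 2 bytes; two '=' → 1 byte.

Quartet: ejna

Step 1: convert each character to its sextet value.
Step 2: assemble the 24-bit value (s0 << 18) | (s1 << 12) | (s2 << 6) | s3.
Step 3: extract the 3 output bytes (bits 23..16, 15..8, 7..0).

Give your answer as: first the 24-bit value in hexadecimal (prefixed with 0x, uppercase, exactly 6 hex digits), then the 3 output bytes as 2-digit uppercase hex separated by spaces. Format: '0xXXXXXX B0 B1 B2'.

Answer: 0x7A39DA 7A 39 DA

Derivation:
Sextets: e=30, j=35, n=39, a=26
24-bit: (30<<18) | (35<<12) | (39<<6) | 26
      = 0x780000 | 0x023000 | 0x0009C0 | 0x00001A
      = 0x7A39DA
Bytes: (v>>16)&0xFF=7A, (v>>8)&0xFF=39, v&0xFF=DA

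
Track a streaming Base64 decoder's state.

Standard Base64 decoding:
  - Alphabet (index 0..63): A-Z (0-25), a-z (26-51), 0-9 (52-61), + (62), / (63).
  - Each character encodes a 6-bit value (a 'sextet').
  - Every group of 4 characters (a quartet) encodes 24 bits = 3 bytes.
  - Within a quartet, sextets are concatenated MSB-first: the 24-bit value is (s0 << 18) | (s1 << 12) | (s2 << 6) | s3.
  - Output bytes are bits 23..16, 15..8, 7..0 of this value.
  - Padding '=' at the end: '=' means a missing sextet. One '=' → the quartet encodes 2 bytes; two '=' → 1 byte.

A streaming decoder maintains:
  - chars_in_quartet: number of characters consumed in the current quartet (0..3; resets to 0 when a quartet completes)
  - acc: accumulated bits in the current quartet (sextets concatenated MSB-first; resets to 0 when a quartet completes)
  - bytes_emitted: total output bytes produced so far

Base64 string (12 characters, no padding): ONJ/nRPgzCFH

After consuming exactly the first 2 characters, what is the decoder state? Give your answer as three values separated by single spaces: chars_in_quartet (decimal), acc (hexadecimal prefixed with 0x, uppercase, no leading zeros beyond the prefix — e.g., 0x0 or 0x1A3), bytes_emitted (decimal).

Answer: 2 0x38D 0

Derivation:
After char 0 ('O'=14): chars_in_quartet=1 acc=0xE bytes_emitted=0
After char 1 ('N'=13): chars_in_quartet=2 acc=0x38D bytes_emitted=0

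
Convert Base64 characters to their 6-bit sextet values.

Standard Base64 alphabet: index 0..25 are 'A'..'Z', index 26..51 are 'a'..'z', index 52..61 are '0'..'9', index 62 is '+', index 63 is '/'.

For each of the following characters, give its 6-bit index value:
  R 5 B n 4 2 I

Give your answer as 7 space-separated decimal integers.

Answer: 17 57 1 39 56 54 8

Derivation:
'R': A..Z range, ord('R') − ord('A') = 17
'5': 0..9 range, 52 + ord('5') − ord('0') = 57
'B': A..Z range, ord('B') − ord('A') = 1
'n': a..z range, 26 + ord('n') − ord('a') = 39
'4': 0..9 range, 52 + ord('4') − ord('0') = 56
'2': 0..9 range, 52 + ord('2') − ord('0') = 54
'I': A..Z range, ord('I') − ord('A') = 8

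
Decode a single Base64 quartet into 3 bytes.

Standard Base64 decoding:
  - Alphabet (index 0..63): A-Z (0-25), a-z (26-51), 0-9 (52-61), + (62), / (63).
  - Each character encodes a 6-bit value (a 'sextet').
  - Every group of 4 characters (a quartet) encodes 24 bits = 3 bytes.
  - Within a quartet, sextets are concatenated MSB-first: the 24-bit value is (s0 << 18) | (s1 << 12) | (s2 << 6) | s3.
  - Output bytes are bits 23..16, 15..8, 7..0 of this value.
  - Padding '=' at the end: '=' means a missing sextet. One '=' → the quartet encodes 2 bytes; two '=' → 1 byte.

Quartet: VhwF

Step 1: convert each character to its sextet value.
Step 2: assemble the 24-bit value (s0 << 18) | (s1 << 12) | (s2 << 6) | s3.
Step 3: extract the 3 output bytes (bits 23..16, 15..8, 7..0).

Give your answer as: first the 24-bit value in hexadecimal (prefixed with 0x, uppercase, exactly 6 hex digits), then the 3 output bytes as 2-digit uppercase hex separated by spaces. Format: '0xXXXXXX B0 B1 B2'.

Answer: 0x561C05 56 1C 05

Derivation:
Sextets: V=21, h=33, w=48, F=5
24-bit: (21<<18) | (33<<12) | (48<<6) | 5
      = 0x540000 | 0x021000 | 0x000C00 | 0x000005
      = 0x561C05
Bytes: (v>>16)&0xFF=56, (v>>8)&0xFF=1C, v&0xFF=05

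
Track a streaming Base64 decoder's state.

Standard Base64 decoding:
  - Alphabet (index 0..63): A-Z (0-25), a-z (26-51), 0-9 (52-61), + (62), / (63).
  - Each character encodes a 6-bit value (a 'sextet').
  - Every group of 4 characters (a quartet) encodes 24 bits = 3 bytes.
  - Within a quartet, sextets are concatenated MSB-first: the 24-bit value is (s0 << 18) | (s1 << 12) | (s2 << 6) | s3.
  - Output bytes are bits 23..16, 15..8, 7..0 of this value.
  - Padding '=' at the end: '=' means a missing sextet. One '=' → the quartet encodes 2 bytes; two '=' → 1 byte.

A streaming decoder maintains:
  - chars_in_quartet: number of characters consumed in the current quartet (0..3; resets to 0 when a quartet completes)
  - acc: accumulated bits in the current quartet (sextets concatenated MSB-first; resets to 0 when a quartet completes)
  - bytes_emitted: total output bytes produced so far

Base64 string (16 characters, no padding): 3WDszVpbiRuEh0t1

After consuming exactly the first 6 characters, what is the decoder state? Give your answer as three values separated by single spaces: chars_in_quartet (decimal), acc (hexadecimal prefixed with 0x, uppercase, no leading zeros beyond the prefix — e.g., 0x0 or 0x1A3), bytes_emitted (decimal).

After char 0 ('3'=55): chars_in_quartet=1 acc=0x37 bytes_emitted=0
After char 1 ('W'=22): chars_in_quartet=2 acc=0xDD6 bytes_emitted=0
After char 2 ('D'=3): chars_in_quartet=3 acc=0x37583 bytes_emitted=0
After char 3 ('s'=44): chars_in_quartet=4 acc=0xDD60EC -> emit DD 60 EC, reset; bytes_emitted=3
After char 4 ('z'=51): chars_in_quartet=1 acc=0x33 bytes_emitted=3
After char 5 ('V'=21): chars_in_quartet=2 acc=0xCD5 bytes_emitted=3

Answer: 2 0xCD5 3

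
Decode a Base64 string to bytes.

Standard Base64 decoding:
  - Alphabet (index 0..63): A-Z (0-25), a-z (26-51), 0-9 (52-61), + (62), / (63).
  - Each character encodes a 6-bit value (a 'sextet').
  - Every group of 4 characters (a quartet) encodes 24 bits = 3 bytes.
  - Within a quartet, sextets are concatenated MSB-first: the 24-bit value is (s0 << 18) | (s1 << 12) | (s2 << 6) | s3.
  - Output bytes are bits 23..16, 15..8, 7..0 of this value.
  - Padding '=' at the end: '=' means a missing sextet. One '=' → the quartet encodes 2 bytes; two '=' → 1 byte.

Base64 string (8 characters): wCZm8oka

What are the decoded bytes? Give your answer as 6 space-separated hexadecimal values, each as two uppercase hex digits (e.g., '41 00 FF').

After char 0 ('w'=48): chars_in_quartet=1 acc=0x30 bytes_emitted=0
After char 1 ('C'=2): chars_in_quartet=2 acc=0xC02 bytes_emitted=0
After char 2 ('Z'=25): chars_in_quartet=3 acc=0x30099 bytes_emitted=0
After char 3 ('m'=38): chars_in_quartet=4 acc=0xC02666 -> emit C0 26 66, reset; bytes_emitted=3
After char 4 ('8'=60): chars_in_quartet=1 acc=0x3C bytes_emitted=3
After char 5 ('o'=40): chars_in_quartet=2 acc=0xF28 bytes_emitted=3
After char 6 ('k'=36): chars_in_quartet=3 acc=0x3CA24 bytes_emitted=3
After char 7 ('a'=26): chars_in_quartet=4 acc=0xF2891A -> emit F2 89 1A, reset; bytes_emitted=6

Answer: C0 26 66 F2 89 1A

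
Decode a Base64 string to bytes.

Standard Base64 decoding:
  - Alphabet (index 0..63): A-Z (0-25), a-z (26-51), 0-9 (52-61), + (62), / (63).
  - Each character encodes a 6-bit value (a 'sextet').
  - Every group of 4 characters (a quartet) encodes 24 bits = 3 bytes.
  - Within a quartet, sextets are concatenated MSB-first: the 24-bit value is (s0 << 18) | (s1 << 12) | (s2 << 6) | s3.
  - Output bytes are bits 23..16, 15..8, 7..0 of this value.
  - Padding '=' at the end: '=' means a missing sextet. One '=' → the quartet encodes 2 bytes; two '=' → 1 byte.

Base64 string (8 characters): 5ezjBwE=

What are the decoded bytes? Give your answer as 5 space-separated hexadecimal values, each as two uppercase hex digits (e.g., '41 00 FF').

After char 0 ('5'=57): chars_in_quartet=1 acc=0x39 bytes_emitted=0
After char 1 ('e'=30): chars_in_quartet=2 acc=0xE5E bytes_emitted=0
After char 2 ('z'=51): chars_in_quartet=3 acc=0x397B3 bytes_emitted=0
After char 3 ('j'=35): chars_in_quartet=4 acc=0xE5ECE3 -> emit E5 EC E3, reset; bytes_emitted=3
After char 4 ('B'=1): chars_in_quartet=1 acc=0x1 bytes_emitted=3
After char 5 ('w'=48): chars_in_quartet=2 acc=0x70 bytes_emitted=3
After char 6 ('E'=4): chars_in_quartet=3 acc=0x1C04 bytes_emitted=3
Padding '=': partial quartet acc=0x1C04 -> emit 07 01; bytes_emitted=5

Answer: E5 EC E3 07 01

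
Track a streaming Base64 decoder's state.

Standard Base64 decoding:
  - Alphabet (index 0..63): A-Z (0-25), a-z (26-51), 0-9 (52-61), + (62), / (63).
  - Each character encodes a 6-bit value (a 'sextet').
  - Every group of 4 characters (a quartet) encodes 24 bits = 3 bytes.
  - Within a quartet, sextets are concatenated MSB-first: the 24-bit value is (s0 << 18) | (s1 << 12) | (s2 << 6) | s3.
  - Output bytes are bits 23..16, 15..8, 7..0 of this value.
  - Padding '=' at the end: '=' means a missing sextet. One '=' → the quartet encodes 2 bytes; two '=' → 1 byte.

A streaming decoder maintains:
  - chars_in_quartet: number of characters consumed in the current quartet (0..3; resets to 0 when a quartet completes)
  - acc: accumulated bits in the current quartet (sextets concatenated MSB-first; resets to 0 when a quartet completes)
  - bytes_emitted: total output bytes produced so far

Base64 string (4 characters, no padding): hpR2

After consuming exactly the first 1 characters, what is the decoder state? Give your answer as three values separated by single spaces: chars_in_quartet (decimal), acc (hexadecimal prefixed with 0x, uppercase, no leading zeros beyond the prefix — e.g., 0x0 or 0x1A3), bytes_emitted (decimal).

Answer: 1 0x21 0

Derivation:
After char 0 ('h'=33): chars_in_quartet=1 acc=0x21 bytes_emitted=0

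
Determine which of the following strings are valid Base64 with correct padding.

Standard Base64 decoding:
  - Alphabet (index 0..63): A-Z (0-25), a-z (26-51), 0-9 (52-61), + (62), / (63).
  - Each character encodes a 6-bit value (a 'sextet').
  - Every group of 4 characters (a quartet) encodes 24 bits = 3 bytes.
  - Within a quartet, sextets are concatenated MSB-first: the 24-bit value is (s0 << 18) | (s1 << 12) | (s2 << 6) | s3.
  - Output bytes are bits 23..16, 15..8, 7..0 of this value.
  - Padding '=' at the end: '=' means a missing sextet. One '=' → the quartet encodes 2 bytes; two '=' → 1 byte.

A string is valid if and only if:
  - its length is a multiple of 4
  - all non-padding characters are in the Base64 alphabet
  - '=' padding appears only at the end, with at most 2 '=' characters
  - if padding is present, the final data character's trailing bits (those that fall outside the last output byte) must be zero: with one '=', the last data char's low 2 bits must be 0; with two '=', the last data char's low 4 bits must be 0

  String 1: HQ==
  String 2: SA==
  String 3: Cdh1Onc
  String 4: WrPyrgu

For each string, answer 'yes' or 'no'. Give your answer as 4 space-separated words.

Answer: yes yes no no

Derivation:
String 1: 'HQ==' → valid
String 2: 'SA==' → valid
String 3: 'Cdh1Onc' → invalid (len=7 not mult of 4)
String 4: 'WrPyrgu' → invalid (len=7 not mult of 4)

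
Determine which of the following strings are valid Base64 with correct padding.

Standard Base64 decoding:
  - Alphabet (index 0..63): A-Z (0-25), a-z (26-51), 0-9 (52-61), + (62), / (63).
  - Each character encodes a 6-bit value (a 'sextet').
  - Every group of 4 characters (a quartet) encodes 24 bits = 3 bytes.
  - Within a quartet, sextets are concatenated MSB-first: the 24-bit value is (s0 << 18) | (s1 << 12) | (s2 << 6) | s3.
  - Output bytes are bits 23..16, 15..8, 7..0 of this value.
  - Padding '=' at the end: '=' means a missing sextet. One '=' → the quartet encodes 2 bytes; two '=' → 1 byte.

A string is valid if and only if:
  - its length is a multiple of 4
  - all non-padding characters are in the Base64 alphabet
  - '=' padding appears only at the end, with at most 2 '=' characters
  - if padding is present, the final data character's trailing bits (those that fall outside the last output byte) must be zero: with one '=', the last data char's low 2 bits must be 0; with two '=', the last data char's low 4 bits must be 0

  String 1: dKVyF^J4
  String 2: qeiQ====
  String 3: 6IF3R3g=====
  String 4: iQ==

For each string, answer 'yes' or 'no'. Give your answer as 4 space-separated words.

Answer: no no no yes

Derivation:
String 1: 'dKVyF^J4' → invalid (bad char(s): ['^'])
String 2: 'qeiQ====' → invalid (4 pad chars (max 2))
String 3: '6IF3R3g=====' → invalid (5 pad chars (max 2))
String 4: 'iQ==' → valid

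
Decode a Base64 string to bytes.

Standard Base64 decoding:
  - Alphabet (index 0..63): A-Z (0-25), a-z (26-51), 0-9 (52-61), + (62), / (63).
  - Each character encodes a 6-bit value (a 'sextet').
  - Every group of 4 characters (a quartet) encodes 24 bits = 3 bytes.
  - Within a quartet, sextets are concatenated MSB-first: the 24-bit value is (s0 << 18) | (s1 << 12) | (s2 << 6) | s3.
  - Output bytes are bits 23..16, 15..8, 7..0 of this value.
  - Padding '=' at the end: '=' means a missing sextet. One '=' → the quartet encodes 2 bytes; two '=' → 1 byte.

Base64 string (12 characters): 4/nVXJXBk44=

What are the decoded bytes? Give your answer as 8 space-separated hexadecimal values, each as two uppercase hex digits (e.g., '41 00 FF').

After char 0 ('4'=56): chars_in_quartet=1 acc=0x38 bytes_emitted=0
After char 1 ('/'=63): chars_in_quartet=2 acc=0xE3F bytes_emitted=0
After char 2 ('n'=39): chars_in_quartet=3 acc=0x38FE7 bytes_emitted=0
After char 3 ('V'=21): chars_in_quartet=4 acc=0xE3F9D5 -> emit E3 F9 D5, reset; bytes_emitted=3
After char 4 ('X'=23): chars_in_quartet=1 acc=0x17 bytes_emitted=3
After char 5 ('J'=9): chars_in_quartet=2 acc=0x5C9 bytes_emitted=3
After char 6 ('X'=23): chars_in_quartet=3 acc=0x17257 bytes_emitted=3
After char 7 ('B'=1): chars_in_quartet=4 acc=0x5C95C1 -> emit 5C 95 C1, reset; bytes_emitted=6
After char 8 ('k'=36): chars_in_quartet=1 acc=0x24 bytes_emitted=6
After char 9 ('4'=56): chars_in_quartet=2 acc=0x938 bytes_emitted=6
After char 10 ('4'=56): chars_in_quartet=3 acc=0x24E38 bytes_emitted=6
Padding '=': partial quartet acc=0x24E38 -> emit 93 8E; bytes_emitted=8

Answer: E3 F9 D5 5C 95 C1 93 8E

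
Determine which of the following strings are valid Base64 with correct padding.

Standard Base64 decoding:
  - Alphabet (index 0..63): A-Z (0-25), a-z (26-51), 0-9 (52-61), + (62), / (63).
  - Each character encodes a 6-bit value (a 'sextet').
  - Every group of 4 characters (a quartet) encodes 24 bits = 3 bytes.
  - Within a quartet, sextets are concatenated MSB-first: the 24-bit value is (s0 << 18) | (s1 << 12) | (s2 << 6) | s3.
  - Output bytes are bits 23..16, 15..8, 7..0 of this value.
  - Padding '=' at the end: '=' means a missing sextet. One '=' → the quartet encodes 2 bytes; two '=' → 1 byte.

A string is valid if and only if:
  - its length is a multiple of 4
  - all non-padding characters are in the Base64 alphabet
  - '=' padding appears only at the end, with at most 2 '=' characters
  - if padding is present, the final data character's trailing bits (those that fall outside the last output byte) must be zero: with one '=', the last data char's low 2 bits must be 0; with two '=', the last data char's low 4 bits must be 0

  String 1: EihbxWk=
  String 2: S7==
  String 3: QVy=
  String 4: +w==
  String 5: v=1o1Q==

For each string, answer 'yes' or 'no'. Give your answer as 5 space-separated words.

Answer: yes no no yes no

Derivation:
String 1: 'EihbxWk=' → valid
String 2: 'S7==' → invalid (bad trailing bits)
String 3: 'QVy=' → invalid (bad trailing bits)
String 4: '+w==' → valid
String 5: 'v=1o1Q==' → invalid (bad char(s): ['=']; '=' in middle)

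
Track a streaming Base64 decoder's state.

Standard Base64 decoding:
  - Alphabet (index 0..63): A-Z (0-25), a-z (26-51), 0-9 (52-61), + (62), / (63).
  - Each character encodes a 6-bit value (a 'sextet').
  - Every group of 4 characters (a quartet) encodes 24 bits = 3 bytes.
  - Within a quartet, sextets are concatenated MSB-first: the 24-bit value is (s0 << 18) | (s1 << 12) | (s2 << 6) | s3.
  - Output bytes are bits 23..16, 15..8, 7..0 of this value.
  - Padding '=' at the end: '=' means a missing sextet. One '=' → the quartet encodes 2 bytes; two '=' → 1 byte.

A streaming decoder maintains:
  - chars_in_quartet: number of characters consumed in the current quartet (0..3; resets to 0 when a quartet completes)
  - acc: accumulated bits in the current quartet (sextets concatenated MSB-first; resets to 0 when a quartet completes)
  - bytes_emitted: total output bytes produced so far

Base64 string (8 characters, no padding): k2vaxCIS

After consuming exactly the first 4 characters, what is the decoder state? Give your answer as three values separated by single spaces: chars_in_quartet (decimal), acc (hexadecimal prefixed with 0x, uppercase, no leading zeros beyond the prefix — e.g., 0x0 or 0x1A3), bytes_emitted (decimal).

Answer: 0 0x0 3

Derivation:
After char 0 ('k'=36): chars_in_quartet=1 acc=0x24 bytes_emitted=0
After char 1 ('2'=54): chars_in_quartet=2 acc=0x936 bytes_emitted=0
After char 2 ('v'=47): chars_in_quartet=3 acc=0x24DAF bytes_emitted=0
After char 3 ('a'=26): chars_in_quartet=4 acc=0x936BDA -> emit 93 6B DA, reset; bytes_emitted=3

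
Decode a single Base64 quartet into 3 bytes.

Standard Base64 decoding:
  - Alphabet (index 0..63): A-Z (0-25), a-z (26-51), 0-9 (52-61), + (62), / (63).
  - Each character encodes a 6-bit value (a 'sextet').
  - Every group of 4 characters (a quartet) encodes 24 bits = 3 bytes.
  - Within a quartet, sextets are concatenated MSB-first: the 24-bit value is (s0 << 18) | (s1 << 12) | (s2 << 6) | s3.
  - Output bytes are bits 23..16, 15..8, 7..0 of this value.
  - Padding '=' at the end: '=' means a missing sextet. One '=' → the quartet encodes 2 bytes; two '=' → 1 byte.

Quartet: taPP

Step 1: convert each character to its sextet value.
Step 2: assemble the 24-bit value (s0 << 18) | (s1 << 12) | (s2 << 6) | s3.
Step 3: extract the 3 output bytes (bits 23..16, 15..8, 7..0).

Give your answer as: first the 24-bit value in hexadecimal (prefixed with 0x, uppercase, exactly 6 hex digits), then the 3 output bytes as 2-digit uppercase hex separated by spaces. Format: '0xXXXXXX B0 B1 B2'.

Sextets: t=45, a=26, P=15, P=15
24-bit: (45<<18) | (26<<12) | (15<<6) | 15
      = 0xB40000 | 0x01A000 | 0x0003C0 | 0x00000F
      = 0xB5A3CF
Bytes: (v>>16)&0xFF=B5, (v>>8)&0xFF=A3, v&0xFF=CF

Answer: 0xB5A3CF B5 A3 CF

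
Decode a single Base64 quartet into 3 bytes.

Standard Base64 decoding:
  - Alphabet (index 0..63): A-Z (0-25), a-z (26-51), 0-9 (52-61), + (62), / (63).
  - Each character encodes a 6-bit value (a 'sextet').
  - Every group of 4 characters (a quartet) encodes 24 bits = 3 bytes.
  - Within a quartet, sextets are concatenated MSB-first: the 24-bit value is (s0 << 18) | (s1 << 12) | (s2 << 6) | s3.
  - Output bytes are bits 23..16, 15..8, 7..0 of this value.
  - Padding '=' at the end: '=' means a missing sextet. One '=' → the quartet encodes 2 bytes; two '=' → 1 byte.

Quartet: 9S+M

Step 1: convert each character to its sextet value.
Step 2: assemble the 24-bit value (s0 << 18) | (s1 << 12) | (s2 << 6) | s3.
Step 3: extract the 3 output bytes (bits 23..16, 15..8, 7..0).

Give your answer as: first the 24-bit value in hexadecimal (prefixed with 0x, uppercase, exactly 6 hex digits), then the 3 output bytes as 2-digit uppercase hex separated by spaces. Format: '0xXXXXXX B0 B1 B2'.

Sextets: 9=61, S=18, +=62, M=12
24-bit: (61<<18) | (18<<12) | (62<<6) | 12
      = 0xF40000 | 0x012000 | 0x000F80 | 0x00000C
      = 0xF52F8C
Bytes: (v>>16)&0xFF=F5, (v>>8)&0xFF=2F, v&0xFF=8C

Answer: 0xF52F8C F5 2F 8C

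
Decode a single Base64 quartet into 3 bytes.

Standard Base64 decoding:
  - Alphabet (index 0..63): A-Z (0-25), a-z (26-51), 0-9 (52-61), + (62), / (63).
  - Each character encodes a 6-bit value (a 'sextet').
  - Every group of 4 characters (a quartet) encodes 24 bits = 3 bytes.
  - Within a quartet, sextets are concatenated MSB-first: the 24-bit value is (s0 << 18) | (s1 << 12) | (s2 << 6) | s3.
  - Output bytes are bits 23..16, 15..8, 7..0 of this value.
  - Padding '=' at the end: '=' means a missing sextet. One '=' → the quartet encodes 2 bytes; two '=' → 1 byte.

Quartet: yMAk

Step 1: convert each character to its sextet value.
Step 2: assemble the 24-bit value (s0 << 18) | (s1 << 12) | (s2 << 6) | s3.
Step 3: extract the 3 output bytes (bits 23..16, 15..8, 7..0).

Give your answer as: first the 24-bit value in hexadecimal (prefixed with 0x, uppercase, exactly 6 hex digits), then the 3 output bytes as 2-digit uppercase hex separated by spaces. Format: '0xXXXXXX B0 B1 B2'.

Answer: 0xC8C024 C8 C0 24

Derivation:
Sextets: y=50, M=12, A=0, k=36
24-bit: (50<<18) | (12<<12) | (0<<6) | 36
      = 0xC80000 | 0x00C000 | 0x000000 | 0x000024
      = 0xC8C024
Bytes: (v>>16)&0xFF=C8, (v>>8)&0xFF=C0, v&0xFF=24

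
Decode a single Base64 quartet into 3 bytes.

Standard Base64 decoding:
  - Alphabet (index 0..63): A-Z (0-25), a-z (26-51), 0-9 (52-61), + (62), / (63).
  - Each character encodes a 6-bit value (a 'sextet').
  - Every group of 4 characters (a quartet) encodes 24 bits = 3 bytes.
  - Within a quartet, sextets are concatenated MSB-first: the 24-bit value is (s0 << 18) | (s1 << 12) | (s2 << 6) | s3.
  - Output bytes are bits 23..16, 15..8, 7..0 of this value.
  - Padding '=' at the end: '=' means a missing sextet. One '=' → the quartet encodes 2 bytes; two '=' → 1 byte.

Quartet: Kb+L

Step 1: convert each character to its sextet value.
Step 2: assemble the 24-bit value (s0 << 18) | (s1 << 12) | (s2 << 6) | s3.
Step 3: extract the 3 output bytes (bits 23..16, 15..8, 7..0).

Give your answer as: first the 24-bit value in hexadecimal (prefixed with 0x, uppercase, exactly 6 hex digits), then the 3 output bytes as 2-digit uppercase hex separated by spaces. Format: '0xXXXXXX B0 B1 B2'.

Answer: 0x29BF8B 29 BF 8B

Derivation:
Sextets: K=10, b=27, +=62, L=11
24-bit: (10<<18) | (27<<12) | (62<<6) | 11
      = 0x280000 | 0x01B000 | 0x000F80 | 0x00000B
      = 0x29BF8B
Bytes: (v>>16)&0xFF=29, (v>>8)&0xFF=BF, v&0xFF=8B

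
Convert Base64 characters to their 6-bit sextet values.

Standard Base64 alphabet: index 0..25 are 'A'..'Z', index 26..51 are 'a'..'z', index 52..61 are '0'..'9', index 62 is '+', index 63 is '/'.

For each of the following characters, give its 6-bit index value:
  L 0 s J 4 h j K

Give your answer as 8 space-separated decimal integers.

Answer: 11 52 44 9 56 33 35 10

Derivation:
'L': A..Z range, ord('L') − ord('A') = 11
'0': 0..9 range, 52 + ord('0') − ord('0') = 52
's': a..z range, 26 + ord('s') − ord('a') = 44
'J': A..Z range, ord('J') − ord('A') = 9
'4': 0..9 range, 52 + ord('4') − ord('0') = 56
'h': a..z range, 26 + ord('h') − ord('a') = 33
'j': a..z range, 26 + ord('j') − ord('a') = 35
'K': A..Z range, ord('K') − ord('A') = 10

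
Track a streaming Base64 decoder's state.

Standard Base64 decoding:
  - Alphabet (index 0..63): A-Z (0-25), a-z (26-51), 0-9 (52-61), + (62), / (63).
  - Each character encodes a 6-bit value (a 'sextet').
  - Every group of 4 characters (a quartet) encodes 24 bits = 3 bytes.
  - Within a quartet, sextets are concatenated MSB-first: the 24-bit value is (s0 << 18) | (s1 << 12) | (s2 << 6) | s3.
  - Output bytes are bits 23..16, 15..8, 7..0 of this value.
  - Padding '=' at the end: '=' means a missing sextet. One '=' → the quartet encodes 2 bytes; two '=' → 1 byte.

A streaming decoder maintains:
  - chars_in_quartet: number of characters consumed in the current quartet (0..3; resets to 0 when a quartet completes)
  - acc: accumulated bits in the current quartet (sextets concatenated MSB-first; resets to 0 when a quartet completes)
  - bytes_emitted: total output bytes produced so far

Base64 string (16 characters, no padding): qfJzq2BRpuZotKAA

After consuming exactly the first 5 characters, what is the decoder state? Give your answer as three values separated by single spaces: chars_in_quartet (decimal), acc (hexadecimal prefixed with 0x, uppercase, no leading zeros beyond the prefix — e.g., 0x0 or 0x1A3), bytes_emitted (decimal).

Answer: 1 0x2A 3

Derivation:
After char 0 ('q'=42): chars_in_quartet=1 acc=0x2A bytes_emitted=0
After char 1 ('f'=31): chars_in_quartet=2 acc=0xA9F bytes_emitted=0
After char 2 ('J'=9): chars_in_quartet=3 acc=0x2A7C9 bytes_emitted=0
After char 3 ('z'=51): chars_in_quartet=4 acc=0xA9F273 -> emit A9 F2 73, reset; bytes_emitted=3
After char 4 ('q'=42): chars_in_quartet=1 acc=0x2A bytes_emitted=3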